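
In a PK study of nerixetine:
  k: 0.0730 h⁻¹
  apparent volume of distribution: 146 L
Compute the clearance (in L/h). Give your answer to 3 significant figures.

CL = k × Vd = 0.0730 × 146 = 10.66 L/h

10.7 L/h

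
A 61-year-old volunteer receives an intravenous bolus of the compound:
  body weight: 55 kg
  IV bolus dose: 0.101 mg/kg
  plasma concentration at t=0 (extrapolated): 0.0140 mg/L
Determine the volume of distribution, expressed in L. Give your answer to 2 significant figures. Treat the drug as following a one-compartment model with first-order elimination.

Dose = 0.101 × 55 = 5.555 mg
Vd = Dose / C₀ = 5.555 / 0.0140 = 396.8 L

400 L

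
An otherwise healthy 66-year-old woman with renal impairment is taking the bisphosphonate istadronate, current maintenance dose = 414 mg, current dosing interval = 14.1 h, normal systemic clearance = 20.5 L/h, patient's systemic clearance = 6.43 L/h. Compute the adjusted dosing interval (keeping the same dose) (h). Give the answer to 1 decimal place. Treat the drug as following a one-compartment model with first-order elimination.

45.0 h

To keep the same average steady-state level, dosing rate must scale with clearance.
CL ratio = 6.43 / 20.5 = 0.3137
New interval (same dose) = 14.1 / 0.3137 = 44.95 h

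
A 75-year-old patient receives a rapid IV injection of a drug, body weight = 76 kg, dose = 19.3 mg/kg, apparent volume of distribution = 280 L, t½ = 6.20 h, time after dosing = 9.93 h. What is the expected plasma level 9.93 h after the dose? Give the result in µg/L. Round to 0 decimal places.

1726 µg/L

Total dose = 19.3 × 76 = 1467 mg
C₀ = Dose / Vd = 1467 / 280 = 5.239 mg/L
k = ln2 / t½ = 0.693147 / 6.20 = 0.1118 h⁻¹
C = C₀ · e^(−k·t) = 5.239 × e^(−0.1118 × 9.93)
  = 5.239 × 0.3295 = 1.726 mg/L
Convert: 1.726 mg/L × 1000 = 1726 µg/L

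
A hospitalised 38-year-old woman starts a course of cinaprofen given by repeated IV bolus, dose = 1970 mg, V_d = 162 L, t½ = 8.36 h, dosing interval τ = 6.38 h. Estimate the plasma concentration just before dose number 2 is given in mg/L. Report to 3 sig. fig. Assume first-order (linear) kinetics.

7.17 mg/L

C₀ per dose = Dose / Vd = 1970 / 162 = 12.16 mg/L
k = ln2 / t½ = 0.693147 / 8.36 = 0.08291 h⁻¹
Fraction remaining after one interval: r = e^(−kτ) = e^(−0.08291 × 6.38) = 0.5892
Before dose 2, 1 dose has been given (aged 1τ).
C_trough = C₀ × r = 12.16 × 0.5892 = 7.165 mg/L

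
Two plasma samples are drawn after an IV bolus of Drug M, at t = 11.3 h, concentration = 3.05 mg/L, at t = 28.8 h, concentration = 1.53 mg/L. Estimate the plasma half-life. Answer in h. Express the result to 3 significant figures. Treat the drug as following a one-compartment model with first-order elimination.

17.6 h

k = ln(C₁/C₂) / (t₂ − t₁) = ln(3.05/1.53) / (28.8 − 11.3)
  = 0.6899 / 17.50 = 0.03942 h⁻¹
t½ = ln2 / k = 0.693147 / 0.03942 = 17.58 h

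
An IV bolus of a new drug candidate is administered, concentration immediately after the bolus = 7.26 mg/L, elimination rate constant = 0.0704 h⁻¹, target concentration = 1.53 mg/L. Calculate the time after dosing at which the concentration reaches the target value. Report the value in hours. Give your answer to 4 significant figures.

22.12 h

t = ln(C₀ / C) / k = ln(7.260 / 1.53) / 0.07040
  = ln(4.745) / 0.07040 = 1.557 / 0.07040 = 22.12 h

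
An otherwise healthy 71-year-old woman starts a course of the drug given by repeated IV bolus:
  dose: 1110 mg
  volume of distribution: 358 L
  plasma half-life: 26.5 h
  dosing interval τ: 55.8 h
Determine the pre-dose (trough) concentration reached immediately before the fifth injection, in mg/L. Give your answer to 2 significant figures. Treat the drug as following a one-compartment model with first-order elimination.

C₀ per dose = Dose / Vd = 1110 / 358 = 3.101 mg/L
k = ln2 / t½ = 0.693147 / 26.5 = 0.02616 h⁻¹
Fraction remaining after one interval: r = e^(−kτ) = e^(−0.02616 × 55.8) = 0.2323
Before dose 5, 4 doses have been given (aged 1τ, 2τ, 3τ, 4τ).
C_trough = C₀ × (r + r² + … + r^4) = C₀ × r(1−r^4)/(1−r)
        = 3.101 × 0.2323 × (1 − 0.002912) / (1 − 0.2323) = 0.9356 mg/L

0.94 mg/L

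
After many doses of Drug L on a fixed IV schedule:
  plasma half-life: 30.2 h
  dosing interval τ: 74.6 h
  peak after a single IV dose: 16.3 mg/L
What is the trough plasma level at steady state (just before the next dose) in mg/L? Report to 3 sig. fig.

k = ln2 / t½ = 0.693147 / 30.2 = 0.02295 h⁻¹
e^(−kτ) = e^(−0.02295 × 74.6) = 0.1805
Accumulation ratio R = 1 / (1 − e^(−kτ)) = 1 / (1 − 0.1805) = 1.220
Steady-state trough = C₀ × R × e^(−kτ) = 16.3 × 1.220 × 0.1805 = 3.589 mg/L

3.59 mg/L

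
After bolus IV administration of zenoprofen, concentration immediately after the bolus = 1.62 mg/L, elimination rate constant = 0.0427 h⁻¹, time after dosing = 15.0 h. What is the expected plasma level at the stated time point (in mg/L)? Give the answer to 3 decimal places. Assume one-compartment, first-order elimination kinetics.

C = C₀ · e^(−k·t) = 1.620 × e^(−0.04270 × 15.0)
  = 1.620 × 0.5270 = 0.8537 mg/L

0.854 mg/L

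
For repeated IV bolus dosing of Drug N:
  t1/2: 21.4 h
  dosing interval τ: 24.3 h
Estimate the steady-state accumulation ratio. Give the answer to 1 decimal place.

1.8

k = ln2 / t½ = 0.693147 / 21.4 = 0.03239 h⁻¹
e^(−kτ) = e^(−0.03239 × 24.3) = 0.4552
Accumulation ratio R = 1 / (1 − e^(−kτ)) = 1 / (1 − 0.4552) = 1.836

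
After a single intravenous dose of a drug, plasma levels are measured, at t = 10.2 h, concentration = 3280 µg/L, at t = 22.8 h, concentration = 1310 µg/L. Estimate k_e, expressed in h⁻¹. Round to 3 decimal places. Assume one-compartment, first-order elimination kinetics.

0.073 h⁻¹

k = ln(C₁/C₂) / (t₂ − t₁) = ln(3280/1310) / (22.8 − 10.2)
  = 0.9178 / 12.60 = 0.07284 h⁻¹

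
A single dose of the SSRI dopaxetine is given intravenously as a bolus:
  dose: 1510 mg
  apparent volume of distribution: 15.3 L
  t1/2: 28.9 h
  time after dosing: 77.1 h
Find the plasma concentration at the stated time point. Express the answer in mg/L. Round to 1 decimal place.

15.5 mg/L

C₀ = Dose / Vd = 1510 / 15.3 = 98.69 mg/L
k = ln2 / t½ = 0.693147 / 28.9 = 0.02398 h⁻¹
C = C₀ · e^(−k·t) = 98.69 × e^(−0.02398 × 77.1)
  = 98.69 × 0.1574 = 15.53 mg/L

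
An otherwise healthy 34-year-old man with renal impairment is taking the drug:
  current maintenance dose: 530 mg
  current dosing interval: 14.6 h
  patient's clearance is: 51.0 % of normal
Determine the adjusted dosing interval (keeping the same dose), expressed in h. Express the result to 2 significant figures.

29 h

To keep the same average steady-state level, dosing rate must scale with clearance.
CL ratio = 51.0 / 100 = 0.5100
New interval (same dose) = 14.6 / 0.5100 = 28.63 h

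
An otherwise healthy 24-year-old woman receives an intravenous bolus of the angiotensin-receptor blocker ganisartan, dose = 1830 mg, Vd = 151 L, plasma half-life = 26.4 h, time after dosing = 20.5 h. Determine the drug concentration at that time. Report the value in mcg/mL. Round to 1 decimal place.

C₀ = Dose / Vd = 1830 / 151 = 12.12 mg/L
k = ln2 / t½ = 0.693147 / 26.4 = 0.02626 h⁻¹
C = C₀ · e^(−k·t) = 12.12 × e^(−0.02626 × 20.5)
  = 12.12 × 0.5837 = 7.074 mg/L
(7.074 mg/L = 7.074 mcg/mL)

7.1 mcg/mL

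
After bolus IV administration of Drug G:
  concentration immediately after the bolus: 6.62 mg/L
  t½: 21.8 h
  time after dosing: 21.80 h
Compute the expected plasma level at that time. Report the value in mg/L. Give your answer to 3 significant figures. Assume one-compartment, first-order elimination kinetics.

k = ln2 / t½ = 0.693147 / 21.8 = 0.03180 h⁻¹
t / t½ = 21.80 / 21.8 = 1 half-lives
C = C₀ × (1/2)^1 = 6.620 × 0.5000 = 3.310 mg/L

3.31 mg/L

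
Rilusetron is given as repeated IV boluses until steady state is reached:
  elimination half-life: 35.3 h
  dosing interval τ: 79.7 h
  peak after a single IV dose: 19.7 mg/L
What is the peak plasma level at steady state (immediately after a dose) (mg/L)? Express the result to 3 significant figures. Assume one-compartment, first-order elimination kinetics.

24.9 mg/L

k = ln2 / t½ = 0.693147 / 35.3 = 0.01964 h⁻¹
e^(−kτ) = e^(−0.01964 × 79.7) = 0.2090
Accumulation ratio R = 1 / (1 − e^(−kτ)) = 1 / (1 − 0.2090) = 1.264
Steady-state peak = C₀ × R = 19.7 × 1.264 = 24.90 mg/L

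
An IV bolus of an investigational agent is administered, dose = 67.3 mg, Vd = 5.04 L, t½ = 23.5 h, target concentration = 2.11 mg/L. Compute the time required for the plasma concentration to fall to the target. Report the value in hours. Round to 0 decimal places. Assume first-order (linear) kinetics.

63 h

C₀ = Dose / Vd = 67.30 / 5.04 = 13.35 mg/L
k = ln2 / t½ = 0.693147 / 23.5 = 0.02950 h⁻¹
t = ln(C₀ / C) / k = ln(13.35 / 2.11) / 0.02950
  = ln(6.327) / 0.02950 = 1.845 / 0.02950 = 62.54 h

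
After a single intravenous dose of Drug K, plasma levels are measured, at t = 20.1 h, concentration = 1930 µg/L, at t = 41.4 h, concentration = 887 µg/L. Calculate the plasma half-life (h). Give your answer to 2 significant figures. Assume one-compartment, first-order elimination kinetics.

k = ln(C₁/C₂) / (t₂ − t₁) = ln(1930/887) / (41.4 − 20.1)
  = 0.7774 / 21.30 = 0.03650 h⁻¹
t½ = ln2 / k = 0.693147 / 0.03650 = 18.99 h

19 h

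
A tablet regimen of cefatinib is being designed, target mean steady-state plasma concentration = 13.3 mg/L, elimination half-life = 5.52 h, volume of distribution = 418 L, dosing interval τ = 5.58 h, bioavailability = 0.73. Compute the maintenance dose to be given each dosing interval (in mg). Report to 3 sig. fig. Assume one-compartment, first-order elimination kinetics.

k = ln2 / t½ = 0.693147 / 5.52 = 0.1256 h⁻¹
CL = k × Vd = 0.1256 × 418 = 52.50 L/h
At steady state, F × (Dose/τ) = Css × CL.
Dose = Css × CL × τ / F = 13.3 × 52.50 × 5.58 / 0.73 = 5337 mg

5340 mg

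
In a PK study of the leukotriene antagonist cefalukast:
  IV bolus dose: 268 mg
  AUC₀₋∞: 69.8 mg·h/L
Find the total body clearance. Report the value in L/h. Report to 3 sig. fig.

3.84 L/h

CL = Dose / AUC = 268 / 69.8 = 3.840 L/h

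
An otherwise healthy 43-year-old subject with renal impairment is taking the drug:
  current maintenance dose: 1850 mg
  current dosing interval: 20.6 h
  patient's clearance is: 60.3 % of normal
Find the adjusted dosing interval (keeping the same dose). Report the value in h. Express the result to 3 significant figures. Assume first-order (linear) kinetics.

To keep the same average steady-state level, dosing rate must scale with clearance.
CL ratio = 60.3 / 100 = 0.6030
New interval (same dose) = 20.6 / 0.6030 = 34.16 h

34.2 h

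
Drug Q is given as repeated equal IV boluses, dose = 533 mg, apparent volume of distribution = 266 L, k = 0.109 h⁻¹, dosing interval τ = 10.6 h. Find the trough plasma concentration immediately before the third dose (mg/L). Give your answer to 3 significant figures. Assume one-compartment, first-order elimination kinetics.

C₀ per dose = Dose / Vd = 533 / 266 = 2.004 mg/L
Fraction remaining after one interval: r = e^(−kτ) = e^(−0.1090 × 10.6) = 0.3149
Before dose 3, 2 doses have been given (aged 1τ, 2τ).
C_trough = C₀ × (r + r²) = 2.004 × (0.3149 + 0.09916) = 0.8298 mg/L

0.830 mg/L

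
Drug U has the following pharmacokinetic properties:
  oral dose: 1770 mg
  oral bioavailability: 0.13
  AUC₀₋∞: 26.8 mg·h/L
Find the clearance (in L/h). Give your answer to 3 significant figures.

8.59 L/h

CL = F·Dose / AUC = 0.13 × 1770 / 26.8 = 8.586 L/h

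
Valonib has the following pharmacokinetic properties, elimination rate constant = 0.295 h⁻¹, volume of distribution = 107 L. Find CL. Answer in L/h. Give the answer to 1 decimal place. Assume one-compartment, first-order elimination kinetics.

31.6 L/h

CL = k × Vd = 0.295 × 107 = 31.57 L/h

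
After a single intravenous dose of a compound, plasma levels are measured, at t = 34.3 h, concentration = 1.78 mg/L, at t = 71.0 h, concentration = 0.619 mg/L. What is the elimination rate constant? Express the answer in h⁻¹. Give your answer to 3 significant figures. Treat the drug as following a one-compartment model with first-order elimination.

k = ln(C₁/C₂) / (t₂ − t₁) = ln(1.78/0.619) / (71.0 − 34.3)
  = 1.056 / 36.70 = 0.02877 h⁻¹

0.0288 h⁻¹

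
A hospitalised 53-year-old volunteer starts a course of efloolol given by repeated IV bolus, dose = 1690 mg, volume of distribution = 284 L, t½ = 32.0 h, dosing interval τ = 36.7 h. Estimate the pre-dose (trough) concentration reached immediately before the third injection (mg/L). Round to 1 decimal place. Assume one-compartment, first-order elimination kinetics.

3.9 mg/L

C₀ per dose = Dose / Vd = 1690 / 284 = 5.951 mg/L
k = ln2 / t½ = 0.693147 / 32.0 = 0.02166 h⁻¹
Fraction remaining after one interval: r = e^(−kτ) = e^(−0.02166 × 36.7) = 0.4516
Before dose 3, 2 doses have been given (aged 1τ, 2τ).
C_trough = C₀ × (r + r²) = 5.951 × (0.4516 + 0.2039) = 3.901 mg/L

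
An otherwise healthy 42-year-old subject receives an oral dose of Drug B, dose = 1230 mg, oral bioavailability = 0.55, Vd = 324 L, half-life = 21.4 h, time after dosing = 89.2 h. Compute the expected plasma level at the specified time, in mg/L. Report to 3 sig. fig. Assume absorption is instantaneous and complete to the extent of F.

0.116 mg/L

Amount reaching circulation = F × Dose = 0.55 × 1230 = 676.5 mg
C₀ = F·Dose / Vd = 676.5 / 324 = 2.088 mg/L
k = ln2 / t½ = 0.693147 / 21.4 = 0.03239 h⁻¹
C = C₀ · e^(−k·t) = 2.088 × e^(−0.03239 × 89.2)
  = 2.088 × 0.05562 = 0.1161 mg/L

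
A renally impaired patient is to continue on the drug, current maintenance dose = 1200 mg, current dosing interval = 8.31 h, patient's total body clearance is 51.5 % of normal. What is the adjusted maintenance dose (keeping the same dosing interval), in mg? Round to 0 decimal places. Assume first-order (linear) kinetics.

618 mg

To keep the same average steady-state level, dosing rate must scale with clearance.
CL ratio = 51.5 / 100 = 0.5150
New dose (same interval) = 1200 × 0.5150 = 618.0 mg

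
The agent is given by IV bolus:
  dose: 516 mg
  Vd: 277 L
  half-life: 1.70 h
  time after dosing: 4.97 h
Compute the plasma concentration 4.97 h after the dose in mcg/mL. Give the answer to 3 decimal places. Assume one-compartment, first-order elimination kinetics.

0.246 mcg/mL

C₀ = Dose / Vd = 516.0 / 277 = 1.863 mg/L
k = ln2 / t½ = 0.693147 / 1.70 = 0.4077 h⁻¹
C = C₀ · e^(−k·t) = 1.863 × e^(−0.4077 × 4.97)
  = 1.863 × 0.1318 = 0.2455 mg/L
(0.2455 mg/L = 0.2455 mcg/mL)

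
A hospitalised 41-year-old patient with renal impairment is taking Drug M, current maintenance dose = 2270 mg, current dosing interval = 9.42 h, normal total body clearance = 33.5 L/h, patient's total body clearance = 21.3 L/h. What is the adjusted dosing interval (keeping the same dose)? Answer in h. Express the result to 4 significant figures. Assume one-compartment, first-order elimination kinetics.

To keep the same average steady-state level, dosing rate must scale with clearance.
CL ratio = 21.3 / 33.5 = 0.6358
New interval (same dose) = 9.42 / 0.6358 = 14.82 h

14.82 h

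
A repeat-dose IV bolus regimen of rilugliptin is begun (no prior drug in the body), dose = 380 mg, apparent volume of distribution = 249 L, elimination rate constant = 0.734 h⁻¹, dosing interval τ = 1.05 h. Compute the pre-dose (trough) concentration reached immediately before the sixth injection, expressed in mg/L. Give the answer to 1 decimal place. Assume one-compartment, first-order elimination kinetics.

C₀ per dose = Dose / Vd = 380 / 249 = 1.526 mg/L
Fraction remaining after one interval: r = e^(−kτ) = e^(−0.7340 × 1.05) = 0.4627
Before dose 6, 5 doses have been given (aged 1τ, 2τ, 3τ, 4τ, 5τ).
C_trough = C₀ × (r + r² + … + r^5) = C₀ × r(1−r^5)/(1−r)
        = 1.526 × 0.4627 × (1 − 0.02121) / (1 − 0.4627) = 1.286 mg/L

1.3 mg/L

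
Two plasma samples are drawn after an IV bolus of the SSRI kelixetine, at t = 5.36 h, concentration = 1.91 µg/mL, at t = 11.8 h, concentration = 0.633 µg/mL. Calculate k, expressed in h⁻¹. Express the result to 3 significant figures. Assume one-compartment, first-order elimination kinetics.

k = ln(C₁/C₂) / (t₂ − t₁) = ln(1.91/0.633) / (11.8 − 5.36)
  = 1.104 / 6.440 = 0.1714 h⁻¹

0.171 h⁻¹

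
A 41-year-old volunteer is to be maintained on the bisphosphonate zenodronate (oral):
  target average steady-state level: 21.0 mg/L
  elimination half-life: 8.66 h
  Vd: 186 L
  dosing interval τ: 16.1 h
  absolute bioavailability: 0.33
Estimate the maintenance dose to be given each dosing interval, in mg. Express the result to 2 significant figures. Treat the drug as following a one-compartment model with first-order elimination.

15000 mg

k = ln2 / t½ = 0.693147 / 8.66 = 0.08004 h⁻¹
CL = k × Vd = 0.08004 × 186 = 14.89 L/h
At steady state, F × (Dose/τ) = Css × CL.
Dose = Css × CL × τ / F = 21.0 × 14.89 × 16.1 / 0.33 = 15260 mg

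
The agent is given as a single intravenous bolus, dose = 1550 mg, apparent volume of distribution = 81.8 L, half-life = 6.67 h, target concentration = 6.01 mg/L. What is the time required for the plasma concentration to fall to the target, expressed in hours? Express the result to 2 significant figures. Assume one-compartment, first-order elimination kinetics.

11 h

C₀ = Dose / Vd = 1550 / 81.8 = 18.95 mg/L
k = ln2 / t½ = 0.693147 / 6.67 = 0.1039 h⁻¹
t = ln(C₀ / C) / k = ln(18.95 / 6.01) / 0.1039
  = ln(3.153) / 0.1039 = 1.148 / 0.1039 = 11.05 h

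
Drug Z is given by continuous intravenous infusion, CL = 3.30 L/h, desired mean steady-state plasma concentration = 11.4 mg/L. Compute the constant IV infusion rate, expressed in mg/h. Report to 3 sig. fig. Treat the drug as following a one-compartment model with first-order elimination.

37.6 mg/h

At steady state, infusion rate R₀ = Css × CL = 11.4 × 3.300 = 37.62 mg/h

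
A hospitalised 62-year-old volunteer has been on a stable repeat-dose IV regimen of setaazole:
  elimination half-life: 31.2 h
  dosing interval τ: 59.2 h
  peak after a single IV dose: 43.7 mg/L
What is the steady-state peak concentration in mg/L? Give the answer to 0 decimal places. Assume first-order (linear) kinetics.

60 mg/L

k = ln2 / t½ = 0.693147 / 31.2 = 0.02222 h⁻¹
e^(−kτ) = e^(−0.02222 × 59.2) = 0.2684
Accumulation ratio R = 1 / (1 − e^(−kτ)) = 1 / (1 − 0.2684) = 1.367
Steady-state peak = C₀ × R = 43.7 × 1.367 = 59.74 mg/L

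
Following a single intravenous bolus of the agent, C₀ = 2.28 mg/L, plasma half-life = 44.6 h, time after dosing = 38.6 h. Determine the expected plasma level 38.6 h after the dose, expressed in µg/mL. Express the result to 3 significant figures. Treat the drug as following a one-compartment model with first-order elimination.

k = ln2 / t½ = 0.693147 / 44.6 = 0.01554 h⁻¹
C = C₀ · e^(−k·t) = 2.280 × e^(−0.01554 × 38.6)
  = 2.280 × 0.5489 = 1.251 mg/L
(1.251 mg/L = 1.251 µg/mL)

1.25 µg/mL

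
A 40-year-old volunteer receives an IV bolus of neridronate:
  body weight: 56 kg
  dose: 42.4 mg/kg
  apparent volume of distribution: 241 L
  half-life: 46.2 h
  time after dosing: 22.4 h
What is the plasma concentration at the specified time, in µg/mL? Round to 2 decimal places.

7.04 µg/mL

Total dose = 42.4 × 56 = 2374 mg
C₀ = Dose / Vd = 2374 / 241 = 9.851 mg/L
k = ln2 / t½ = 0.693147 / 46.2 = 0.01500 h⁻¹
C = C₀ · e^(−k·t) = 9.851 × e^(−0.01500 × 22.4)
  = 9.851 × 0.7146 = 7.040 mg/L
(7.040 mg/L = 7.040 µg/mL)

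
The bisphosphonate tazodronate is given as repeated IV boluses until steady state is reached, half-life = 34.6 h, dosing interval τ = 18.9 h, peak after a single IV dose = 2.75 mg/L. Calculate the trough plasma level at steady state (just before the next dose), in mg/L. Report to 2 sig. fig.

6.0 mg/L

k = ln2 / t½ = 0.693147 / 34.6 = 0.02003 h⁻¹
e^(−kτ) = e^(−0.02003 × 18.9) = 0.6848
Accumulation ratio R = 1 / (1 − e^(−kτ)) = 1 / (1 − 0.6848) = 3.173
Steady-state trough = C₀ × R × e^(−kτ) = 2.75 × 3.173 × 0.6848 = 5.975 mg/L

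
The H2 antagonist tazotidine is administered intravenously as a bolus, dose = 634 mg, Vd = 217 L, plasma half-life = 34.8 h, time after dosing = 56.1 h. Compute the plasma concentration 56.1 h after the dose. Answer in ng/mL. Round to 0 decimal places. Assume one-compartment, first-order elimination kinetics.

956 ng/mL

C₀ = Dose / Vd = 634.0 / 217 = 2.922 mg/L
k = ln2 / t½ = 0.693147 / 34.8 = 0.01992 h⁻¹
C = C₀ · e^(−k·t) = 2.922 × e^(−0.01992 × 56.1)
  = 2.922 × 0.3271 = 0.9558 mg/L
Convert: 0.9558 mg/L × 1000 = 955.8 ng/mL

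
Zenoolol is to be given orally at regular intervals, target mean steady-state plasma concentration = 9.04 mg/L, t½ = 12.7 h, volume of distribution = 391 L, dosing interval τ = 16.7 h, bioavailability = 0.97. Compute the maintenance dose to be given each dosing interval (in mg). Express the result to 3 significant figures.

3320 mg

k = ln2 / t½ = 0.693147 / 12.7 = 0.05458 h⁻¹
CL = k × Vd = 0.05458 × 391 = 21.34 L/h
At steady state, F × (Dose/τ) = Css × CL.
Dose = Css × CL × τ / F = 9.04 × 21.34 × 16.7 / 0.97 = 3321 mg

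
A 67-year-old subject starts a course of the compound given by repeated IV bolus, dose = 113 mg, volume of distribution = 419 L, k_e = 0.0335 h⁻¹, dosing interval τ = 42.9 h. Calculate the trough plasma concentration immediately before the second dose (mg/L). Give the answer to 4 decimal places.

0.0641 mg/L

C₀ per dose = Dose / Vd = 113 / 419 = 0.2697 mg/L
Fraction remaining after one interval: r = e^(−kτ) = e^(−0.03350 × 42.9) = 0.2376
Before dose 2, 1 dose has been given (aged 1τ).
C_trough = C₀ × r = 0.2697 × 0.2376 = 0.06408 mg/L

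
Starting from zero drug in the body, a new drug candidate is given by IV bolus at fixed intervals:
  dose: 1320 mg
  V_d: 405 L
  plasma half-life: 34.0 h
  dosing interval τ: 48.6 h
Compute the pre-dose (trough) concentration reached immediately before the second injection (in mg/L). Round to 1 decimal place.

1.2 mg/L

C₀ per dose = Dose / Vd = 1320 / 405 = 3.259 mg/L
k = ln2 / t½ = 0.693147 / 34.0 = 0.02039 h⁻¹
Fraction remaining after one interval: r = e^(−kτ) = e^(−0.02039 × 48.6) = 0.3712
Before dose 2, 1 dose has been given (aged 1τ).
C_trough = C₀ × r = 3.259 × 0.3712 = 1.210 mg/L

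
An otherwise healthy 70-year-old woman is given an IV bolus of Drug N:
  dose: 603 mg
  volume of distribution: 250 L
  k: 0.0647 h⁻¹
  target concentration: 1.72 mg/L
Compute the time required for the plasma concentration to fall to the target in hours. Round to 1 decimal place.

5.2 h

C₀ = Dose / Vd = 603.0 / 250 = 2.412 mg/L
t = ln(C₀ / C) / k = ln(2.412 / 1.72) / 0.06470
  = ln(1.402) / 0.06470 = 0.3379 / 0.06470 = 5.223 h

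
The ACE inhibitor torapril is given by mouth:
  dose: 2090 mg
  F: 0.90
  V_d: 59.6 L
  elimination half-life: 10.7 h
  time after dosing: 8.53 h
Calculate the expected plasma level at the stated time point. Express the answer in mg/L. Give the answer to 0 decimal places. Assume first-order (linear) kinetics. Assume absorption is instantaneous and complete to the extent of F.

Amount reaching circulation = F × Dose = 0.90 × 2090 = 1881 mg
C₀ = F·Dose / Vd = 1881 / 59.6 = 31.56 mg/L
k = ln2 / t½ = 0.693147 / 10.7 = 0.06478 h⁻¹
C = C₀ · e^(−k·t) = 31.56 × e^(−0.06478 × 8.53)
  = 31.56 × 0.5755 = 18.16 mg/L

18 mg/L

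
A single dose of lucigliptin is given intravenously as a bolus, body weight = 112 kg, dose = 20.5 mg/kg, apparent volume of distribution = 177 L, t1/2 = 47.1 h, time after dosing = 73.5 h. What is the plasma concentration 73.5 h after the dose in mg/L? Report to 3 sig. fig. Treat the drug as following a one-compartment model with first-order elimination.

Total dose = 20.5 × 112 = 2296 mg
C₀ = Dose / Vd = 2296 / 177 = 12.97 mg/L
k = ln2 / t½ = 0.693147 / 47.1 = 0.01472 h⁻¹
C = C₀ · e^(−k·t) = 12.97 × e^(−0.01472 × 73.5)
  = 12.97 × 0.3389 = 4.396 mg/L

4.40 mg/L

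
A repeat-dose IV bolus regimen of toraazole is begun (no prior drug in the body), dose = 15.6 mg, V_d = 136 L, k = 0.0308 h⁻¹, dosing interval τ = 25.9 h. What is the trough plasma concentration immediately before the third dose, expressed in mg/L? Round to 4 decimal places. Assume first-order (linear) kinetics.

0.0749 mg/L

C₀ per dose = Dose / Vd = 15.6 / 136 = 0.1147 mg/L
Fraction remaining after one interval: r = e^(−kτ) = e^(−0.03080 × 25.9) = 0.4504
Before dose 3, 2 doses have been given (aged 1τ, 2τ).
C_trough = C₀ × (r + r²) = 0.1147 × (0.4504 + 0.2029) = 0.07493 mg/L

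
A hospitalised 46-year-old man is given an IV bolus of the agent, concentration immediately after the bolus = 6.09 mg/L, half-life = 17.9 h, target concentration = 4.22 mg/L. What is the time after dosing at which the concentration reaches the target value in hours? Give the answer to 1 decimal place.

9.5 h

k = ln2 / t½ = 0.693147 / 17.9 = 0.03872 h⁻¹
t = ln(C₀ / C) / k = ln(6.090 / 4.22) / 0.03872
  = ln(1.443) / 0.03872 = 0.3667 / 0.03872 = 9.471 h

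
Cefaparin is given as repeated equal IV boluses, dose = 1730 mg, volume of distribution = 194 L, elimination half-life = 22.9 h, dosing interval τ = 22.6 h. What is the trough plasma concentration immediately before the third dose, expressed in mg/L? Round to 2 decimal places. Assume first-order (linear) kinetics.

C₀ per dose = Dose / Vd = 1730 / 194 = 8.918 mg/L
k = ln2 / t½ = 0.693147 / 22.9 = 0.03027 h⁻¹
Fraction remaining after one interval: r = e^(−kτ) = e^(−0.03027 × 22.6) = 0.5045
Before dose 3, 2 doses have been given (aged 1τ, 2τ).
C_trough = C₀ × (r + r²) = 8.918 × (0.5045 + 0.2545) = 6.769 mg/L

6.77 mg/L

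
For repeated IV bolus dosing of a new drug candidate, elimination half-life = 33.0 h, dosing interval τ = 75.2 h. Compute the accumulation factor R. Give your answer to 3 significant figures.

1.26

k = ln2 / t½ = 0.693147 / 33.0 = 0.02100 h⁻¹
e^(−kτ) = e^(−0.02100 × 75.2) = 0.2061
Accumulation ratio R = 1 / (1 − e^(−kτ)) = 1 / (1 − 0.2061) = 1.260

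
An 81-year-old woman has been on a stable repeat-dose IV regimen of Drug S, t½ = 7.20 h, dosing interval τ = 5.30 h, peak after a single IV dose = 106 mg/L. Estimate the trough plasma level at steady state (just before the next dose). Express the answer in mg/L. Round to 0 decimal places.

k = ln2 / t½ = 0.693147 / 7.20 = 0.09627 h⁻¹
e^(−kτ) = e^(−0.09627 × 5.30) = 0.6004
Accumulation ratio R = 1 / (1 − e^(−kτ)) = 1 / (1 − 0.6004) = 2.503
Steady-state trough = C₀ × R × e^(−kτ) = 106 × 2.503 × 0.6004 = 159.3 mg/L

159 mg/L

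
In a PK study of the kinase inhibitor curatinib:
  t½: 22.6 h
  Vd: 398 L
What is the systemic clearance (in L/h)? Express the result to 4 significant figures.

12.21 L/h

k = ln2 / t½ = 0.693147 / 22.6 = 0.03067 h⁻¹
CL = k × Vd = 0.03067 × 398 = 12.21 L/h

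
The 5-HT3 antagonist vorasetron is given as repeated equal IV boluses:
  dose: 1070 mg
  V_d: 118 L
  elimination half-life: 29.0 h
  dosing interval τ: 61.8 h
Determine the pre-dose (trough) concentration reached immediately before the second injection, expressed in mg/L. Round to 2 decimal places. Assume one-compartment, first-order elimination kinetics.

2.07 mg/L

C₀ per dose = Dose / Vd = 1070 / 118 = 9.068 mg/L
k = ln2 / t½ = 0.693147 / 29.0 = 0.02390 h⁻¹
Fraction remaining after one interval: r = e^(−kτ) = e^(−0.02390 × 61.8) = 0.2283
Before dose 2, 1 dose has been given (aged 1τ).
C_trough = C₀ × r = 9.068 × 0.2283 = 2.070 mg/L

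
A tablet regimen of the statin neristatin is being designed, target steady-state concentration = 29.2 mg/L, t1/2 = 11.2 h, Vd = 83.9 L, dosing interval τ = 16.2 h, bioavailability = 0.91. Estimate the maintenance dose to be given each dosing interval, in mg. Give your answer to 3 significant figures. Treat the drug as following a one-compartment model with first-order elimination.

k = ln2 / t½ = 0.693147 / 11.2 = 0.06189 h⁻¹
CL = k × Vd = 0.06189 × 83.9 = 5.193 L/h
At steady state, F × (Dose/τ) = Css × CL.
Dose = Css × CL × τ / F = 29.2 × 5.193 × 16.2 / 0.91 = 2699 mg

2700 mg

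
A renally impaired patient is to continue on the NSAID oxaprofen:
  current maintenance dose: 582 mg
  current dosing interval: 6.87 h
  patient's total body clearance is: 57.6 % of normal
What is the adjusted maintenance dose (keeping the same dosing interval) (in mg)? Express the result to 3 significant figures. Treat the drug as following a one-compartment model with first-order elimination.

To keep the same average steady-state level, dosing rate must scale with clearance.
CL ratio = 57.6 / 100 = 0.5760
New dose (same interval) = 582 × 0.5760 = 335.2 mg

335 mg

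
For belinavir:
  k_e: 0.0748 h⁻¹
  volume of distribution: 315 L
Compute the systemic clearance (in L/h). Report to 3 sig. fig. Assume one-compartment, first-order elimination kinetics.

23.6 L/h

CL = k × Vd = 0.0748 × 315 = 23.56 L/h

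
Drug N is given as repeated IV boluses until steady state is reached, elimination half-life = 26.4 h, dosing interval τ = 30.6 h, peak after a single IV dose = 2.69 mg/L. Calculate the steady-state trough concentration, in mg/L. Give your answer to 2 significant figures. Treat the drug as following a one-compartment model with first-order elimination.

2.2 mg/L

k = ln2 / t½ = 0.693147 / 26.4 = 0.02626 h⁻¹
e^(−kτ) = e^(−0.02626 × 30.6) = 0.4477
Accumulation ratio R = 1 / (1 − e^(−kτ)) = 1 / (1 − 0.4477) = 1.811
Steady-state trough = C₀ × R × e^(−kτ) = 2.69 × 1.811 × 0.4477 = 2.181 mg/L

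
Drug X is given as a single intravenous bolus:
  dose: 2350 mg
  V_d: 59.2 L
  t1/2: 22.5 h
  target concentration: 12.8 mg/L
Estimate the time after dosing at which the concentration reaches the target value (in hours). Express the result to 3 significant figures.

C₀ = Dose / Vd = 2350 / 59.2 = 39.70 mg/L
k = ln2 / t½ = 0.693147 / 22.5 = 0.03081 h⁻¹
t = ln(C₀ / C) / k = ln(39.70 / 12.8) / 0.03081
  = ln(3.102) / 0.03081 = 1.132 / 0.03081 = 36.74 h

36.7 h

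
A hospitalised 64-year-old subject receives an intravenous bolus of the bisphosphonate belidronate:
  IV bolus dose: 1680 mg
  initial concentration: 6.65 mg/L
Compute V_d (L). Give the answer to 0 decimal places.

Vd = Dose / C₀ = 1680 / 6.65 = 252.6 L

253 L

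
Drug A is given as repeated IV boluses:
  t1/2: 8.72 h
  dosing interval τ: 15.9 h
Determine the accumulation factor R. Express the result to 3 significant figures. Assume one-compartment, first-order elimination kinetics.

k = ln2 / t½ = 0.693147 / 8.72 = 0.07949 h⁻¹
e^(−kτ) = e^(−0.07949 × 15.9) = 0.2826
Accumulation ratio R = 1 / (1 − e^(−kτ)) = 1 / (1 − 0.2826) = 1.394

1.39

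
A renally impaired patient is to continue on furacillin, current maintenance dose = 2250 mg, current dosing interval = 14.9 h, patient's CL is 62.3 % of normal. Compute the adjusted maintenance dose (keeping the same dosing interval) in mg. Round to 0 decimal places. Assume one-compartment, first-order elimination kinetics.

To keep the same average steady-state level, dosing rate must scale with clearance.
CL ratio = 62.3 / 100 = 0.6230
New dose (same interval) = 2250 × 0.6230 = 1402 mg

1402 mg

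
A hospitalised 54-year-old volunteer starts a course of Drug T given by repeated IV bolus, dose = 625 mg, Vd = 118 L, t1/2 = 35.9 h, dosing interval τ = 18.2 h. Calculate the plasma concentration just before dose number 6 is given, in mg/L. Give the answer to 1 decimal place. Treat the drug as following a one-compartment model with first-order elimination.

C₀ per dose = Dose / Vd = 625 / 118 = 5.297 mg/L
k = ln2 / t½ = 0.693147 / 35.9 = 0.01931 h⁻¹
Fraction remaining after one interval: r = e^(−kτ) = e^(−0.01931 × 18.2) = 0.7037
Before dose 6, 5 doses have been given (aged 1τ, 2τ, 3τ, 4τ, 5τ).
C_trough = C₀ × (r + r² + … + r^5) = C₀ × r(1−r^5)/(1−r)
        = 5.297 × 0.7037 × (1 − 0.1726) / (1 − 0.7037) = 10.41 mg/L

10.4 mg/L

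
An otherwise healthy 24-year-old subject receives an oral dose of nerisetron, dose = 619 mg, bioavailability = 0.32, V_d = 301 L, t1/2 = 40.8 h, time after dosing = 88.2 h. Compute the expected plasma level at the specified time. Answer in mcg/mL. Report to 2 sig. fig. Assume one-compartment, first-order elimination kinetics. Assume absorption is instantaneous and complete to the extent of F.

Amount reaching circulation = F × Dose = 0.32 × 619.0 = 198.1 mg
C₀ = F·Dose / Vd = 198.1 / 301 = 0.6581 mg/L
k = ln2 / t½ = 0.693147 / 40.8 = 0.01699 h⁻¹
C = C₀ · e^(−k·t) = 0.6581 × e^(−0.01699 × 88.2)
  = 0.6581 × 0.2235 = 0.1471 mg/L
(0.1471 mg/L = 0.1471 mcg/mL)

0.15 mcg/mL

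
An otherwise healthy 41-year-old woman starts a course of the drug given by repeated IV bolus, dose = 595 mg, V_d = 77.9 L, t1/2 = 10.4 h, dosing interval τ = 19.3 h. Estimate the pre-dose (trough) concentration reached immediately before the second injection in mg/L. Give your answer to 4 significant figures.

C₀ per dose = Dose / Vd = 595 / 77.9 = 7.638 mg/L
k = ln2 / t½ = 0.693147 / 10.4 = 0.06665 h⁻¹
Fraction remaining after one interval: r = e^(−kτ) = e^(−0.06665 × 19.3) = 0.2763
Before dose 2, 1 dose has been given (aged 1τ).
C_trough = C₀ × r = 7.638 × 0.2763 = 2.110 mg/L

2.110 mg/L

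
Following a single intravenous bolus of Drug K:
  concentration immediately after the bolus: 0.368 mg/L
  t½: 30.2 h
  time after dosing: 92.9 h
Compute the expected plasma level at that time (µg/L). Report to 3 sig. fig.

k = ln2 / t½ = 0.693147 / 30.2 = 0.02295 h⁻¹
C = C₀ · e^(−k·t) = 0.3680 × e^(−0.02295 × 92.9)
  = 0.3680 × 0.1186 = 0.04364 mg/L
Convert: 0.04364 mg/L × 1000 = 43.64 µg/L

43.6 µg/L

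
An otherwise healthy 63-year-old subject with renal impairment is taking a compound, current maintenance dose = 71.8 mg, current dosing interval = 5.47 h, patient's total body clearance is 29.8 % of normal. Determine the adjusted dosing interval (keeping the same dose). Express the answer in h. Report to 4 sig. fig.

To keep the same average steady-state level, dosing rate must scale with clearance.
CL ratio = 29.8 / 100 = 0.2980
New interval (same dose) = 5.47 / 0.2980 = 18.36 h

18.36 h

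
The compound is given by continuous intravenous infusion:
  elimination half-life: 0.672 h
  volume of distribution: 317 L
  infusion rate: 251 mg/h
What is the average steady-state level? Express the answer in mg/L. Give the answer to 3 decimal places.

k = ln2 / t½ = 0.693147 / 0.672 = 1.031 h⁻¹
CL = k × Vd = 1.031 × 317 = 326.8 L/h
At steady state Css = R₀ / CL = 251 / 326.8 = 0.7681 mg/L

0.768 mg/L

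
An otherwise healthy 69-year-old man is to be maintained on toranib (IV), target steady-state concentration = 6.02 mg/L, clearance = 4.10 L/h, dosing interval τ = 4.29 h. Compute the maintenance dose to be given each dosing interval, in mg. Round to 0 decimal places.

106 mg

At steady state, Dose/τ = Css × CL.
Dose = Css × CL × τ = 6.02 × 4.100 × 4.29 = 105.9 mg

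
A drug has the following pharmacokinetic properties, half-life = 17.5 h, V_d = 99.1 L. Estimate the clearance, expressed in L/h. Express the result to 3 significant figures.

3.93 L/h

k = ln2 / t½ = 0.693147 / 17.5 = 0.03961 h⁻¹
CL = k × Vd = 0.03961 × 99.1 = 3.925 L/h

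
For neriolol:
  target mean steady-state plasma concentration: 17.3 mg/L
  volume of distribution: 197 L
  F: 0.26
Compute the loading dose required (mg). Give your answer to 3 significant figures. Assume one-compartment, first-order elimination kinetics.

LD = Css × Vd / F = 17.3 × 197 / 0.26 = 13110 mg

13100 mg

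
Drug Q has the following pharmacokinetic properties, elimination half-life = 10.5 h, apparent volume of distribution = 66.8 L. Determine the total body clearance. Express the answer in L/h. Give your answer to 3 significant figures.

k = ln2 / t½ = 0.693147 / 10.5 = 0.06601 h⁻¹
CL = k × Vd = 0.06601 × 66.8 = 4.409 L/h

4.41 L/h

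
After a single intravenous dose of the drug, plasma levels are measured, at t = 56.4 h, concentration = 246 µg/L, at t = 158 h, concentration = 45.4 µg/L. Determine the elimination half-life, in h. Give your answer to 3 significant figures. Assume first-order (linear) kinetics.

k = ln(C₁/C₂) / (t₂ − t₁) = ln(246/45.4) / (158 − 56.4)
  = 1.690 / 101.6 = 0.01663 h⁻¹
t½ = ln2 / k = 0.693147 / 0.01663 = 41.68 h

41.7 h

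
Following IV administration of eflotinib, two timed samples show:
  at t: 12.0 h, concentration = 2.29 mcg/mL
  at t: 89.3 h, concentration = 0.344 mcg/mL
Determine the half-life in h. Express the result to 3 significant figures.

k = ln(C₁/C₂) / (t₂ − t₁) = ln(2.29/0.344) / (89.3 − 12.0)
  = 1.896 / 77.30 = 0.02453 h⁻¹
t½ = ln2 / k = 0.693147 / 0.02453 = 28.26 h

28.3 h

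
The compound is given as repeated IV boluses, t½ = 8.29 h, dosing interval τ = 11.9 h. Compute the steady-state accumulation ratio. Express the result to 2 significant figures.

1.6

k = ln2 / t½ = 0.693147 / 8.29 = 0.08361 h⁻¹
e^(−kτ) = e^(−0.08361 × 11.9) = 0.3697
Accumulation ratio R = 1 / (1 − e^(−kτ)) = 1 / (1 − 0.3697) = 1.587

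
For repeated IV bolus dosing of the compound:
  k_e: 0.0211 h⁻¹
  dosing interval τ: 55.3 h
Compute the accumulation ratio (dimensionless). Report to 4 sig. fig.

1.452

e^(−kτ) = e^(−0.02110 × 55.3) = 0.3114
Accumulation ratio R = 1 / (1 − e^(−kτ)) = 1 / (1 − 0.3114) = 1.452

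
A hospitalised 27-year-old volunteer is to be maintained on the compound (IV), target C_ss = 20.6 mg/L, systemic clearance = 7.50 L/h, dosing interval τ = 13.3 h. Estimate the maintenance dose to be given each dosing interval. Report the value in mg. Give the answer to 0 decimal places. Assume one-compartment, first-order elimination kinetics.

At steady state, Dose/τ = Css × CL.
Dose = Css × CL × τ = 20.6 × 7.500 × 13.3 = 2055 mg

2055 mg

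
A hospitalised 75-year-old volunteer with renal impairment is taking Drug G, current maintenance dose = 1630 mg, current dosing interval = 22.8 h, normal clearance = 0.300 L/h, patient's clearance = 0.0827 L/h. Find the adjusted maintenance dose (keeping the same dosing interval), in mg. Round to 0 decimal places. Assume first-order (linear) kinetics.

449 mg

To keep the same average steady-state level, dosing rate must scale with clearance.
CL ratio = 0.0827 / 0.300 = 0.2757
New dose (same interval) = 1630 × 0.2757 = 449.4 mg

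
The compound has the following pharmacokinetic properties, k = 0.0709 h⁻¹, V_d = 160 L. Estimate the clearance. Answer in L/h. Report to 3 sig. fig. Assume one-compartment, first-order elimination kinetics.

CL = k × Vd = 0.0709 × 160 = 11.34 L/h

11.3 L/h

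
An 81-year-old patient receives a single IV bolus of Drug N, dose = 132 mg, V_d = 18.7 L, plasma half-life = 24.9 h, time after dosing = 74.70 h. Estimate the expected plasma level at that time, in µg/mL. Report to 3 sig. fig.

0.882 µg/mL

C₀ = Dose / Vd = 132.0 / 18.7 = 7.059 mg/L
k = ln2 / t½ = 0.693147 / 24.9 = 0.02784 h⁻¹
t / t½ = 74.70 / 24.9 = 3 half-lives
C = C₀ × (1/2)^3 = 7.059 × 0.1250 = 0.8824 mg/L
(0.8824 mg/L = 0.8824 µg/mL)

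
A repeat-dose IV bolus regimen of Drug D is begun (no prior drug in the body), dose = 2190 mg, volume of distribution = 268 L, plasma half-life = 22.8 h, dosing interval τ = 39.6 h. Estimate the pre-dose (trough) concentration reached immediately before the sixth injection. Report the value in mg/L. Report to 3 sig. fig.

3.49 mg/L

C₀ per dose = Dose / Vd = 2190 / 268 = 8.172 mg/L
k = ln2 / t½ = 0.693147 / 22.8 = 0.03040 h⁻¹
Fraction remaining after one interval: r = e^(−kτ) = e^(−0.03040 × 39.6) = 0.3000
Before dose 6, 5 doses have been given (aged 1τ, 2τ, 3τ, 4τ, 5τ).
C_trough = C₀ × (r + r² + … + r^5) = C₀ × r(1−r^5)/(1−r)
        = 8.172 × 0.3000 × (1 − 0.002430) / (1 − 0.3000) = 3.494 mg/L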